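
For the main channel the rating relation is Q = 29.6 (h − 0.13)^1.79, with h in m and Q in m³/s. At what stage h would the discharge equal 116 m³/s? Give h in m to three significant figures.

h − h₀ = (Q/C)^(1/b) = (116/29.6)^(1/1.79) = 2.145 m
h = 0.13 + 2.145 = 2.275 m

2.27 m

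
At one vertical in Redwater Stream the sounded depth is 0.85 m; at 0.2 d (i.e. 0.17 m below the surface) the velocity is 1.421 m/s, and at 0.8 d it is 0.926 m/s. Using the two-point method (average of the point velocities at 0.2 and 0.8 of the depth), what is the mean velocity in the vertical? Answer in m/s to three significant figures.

v̄ = (1.421 + 0.926) / 2 = 1.174 m/s

1.17 m/s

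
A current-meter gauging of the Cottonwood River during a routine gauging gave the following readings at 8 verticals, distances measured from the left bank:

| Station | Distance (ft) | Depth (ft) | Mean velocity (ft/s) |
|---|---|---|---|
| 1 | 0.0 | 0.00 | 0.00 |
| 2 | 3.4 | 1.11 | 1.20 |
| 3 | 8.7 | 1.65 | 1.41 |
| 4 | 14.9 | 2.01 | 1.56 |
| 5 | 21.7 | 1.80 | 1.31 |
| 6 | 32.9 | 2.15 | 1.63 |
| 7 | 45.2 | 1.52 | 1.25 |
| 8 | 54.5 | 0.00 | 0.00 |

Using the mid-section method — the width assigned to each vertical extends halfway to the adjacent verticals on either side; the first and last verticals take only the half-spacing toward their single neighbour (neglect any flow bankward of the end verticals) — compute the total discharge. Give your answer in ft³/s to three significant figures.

122 ft³/s

w_2 = (8.7 − 0.0)/2 = 4.35 ft; q_2 = 1.20 × 1.11 × 4.35 = 5.794 ft³/s
w_3 = (14.9 − 3.4)/2 = 5.75 ft; q_3 = 1.41 × 1.65 × 5.75 = 13.38 ft³/s
w_4 = (21.7 − 8.7)/2 = 6.5 ft; q_4 = 1.56 × 2.01 × 6.5 = 20.38 ft³/s
w_5 = (32.9 − 14.9)/2 = 9 ft; q_5 = 1.31 × 1.80 × 9 = 21.22 ft³/s
w_6 = (45.2 − 21.7)/2 = 11.75 ft; q_6 = 1.63 × 2.15 × 11.75 = 41.18 ft³/s
w_7 = (54.5 − 32.9)/2 = 10.8 ft; q_7 = 1.25 × 1.52 × 10.8 = 20.52 ft³/s
Stations 1, 8 contribute zero (depth or velocity is 0).
Q = Σ qᵢ = 122.5 ft³/s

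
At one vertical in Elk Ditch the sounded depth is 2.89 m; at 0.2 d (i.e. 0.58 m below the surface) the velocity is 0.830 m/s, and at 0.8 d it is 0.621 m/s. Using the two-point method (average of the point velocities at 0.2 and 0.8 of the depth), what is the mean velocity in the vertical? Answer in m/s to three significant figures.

0.726 m/s

v̄ = (0.830 + 0.621) / 2 = 0.7255 m/s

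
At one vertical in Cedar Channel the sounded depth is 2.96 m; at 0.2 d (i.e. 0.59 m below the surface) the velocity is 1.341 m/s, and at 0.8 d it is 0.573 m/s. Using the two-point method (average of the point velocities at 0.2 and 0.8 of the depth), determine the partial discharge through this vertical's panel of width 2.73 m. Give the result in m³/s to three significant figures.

v̄ = (1.341 + 0.573) / 2 = 0.9570 m/s
q = v̄ × d × w = 0.9570 × 2.96 × 2.73 = 7.733 m³/s

7.73 m³/s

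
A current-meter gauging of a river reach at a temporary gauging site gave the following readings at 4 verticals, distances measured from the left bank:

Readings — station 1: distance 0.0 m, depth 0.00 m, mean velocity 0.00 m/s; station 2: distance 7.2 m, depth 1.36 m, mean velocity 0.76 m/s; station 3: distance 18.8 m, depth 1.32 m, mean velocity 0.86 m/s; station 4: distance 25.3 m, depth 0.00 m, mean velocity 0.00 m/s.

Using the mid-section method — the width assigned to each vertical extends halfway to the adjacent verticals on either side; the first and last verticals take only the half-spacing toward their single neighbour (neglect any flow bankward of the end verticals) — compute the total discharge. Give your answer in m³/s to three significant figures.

w_2 = (18.8 − 0.0)/2 = 9.4 m; q_2 = 0.76 × 1.36 × 9.4 = 9.716 m³/s
w_3 = (25.3 − 7.2)/2 = 9.05 m; q_3 = 0.86 × 1.32 × 9.05 = 10.27 m³/s
Stations 1, 4 contribute zero (depth or velocity is 0).
Q = Σ qᵢ = 19.99 m³/s

20.0 m³/s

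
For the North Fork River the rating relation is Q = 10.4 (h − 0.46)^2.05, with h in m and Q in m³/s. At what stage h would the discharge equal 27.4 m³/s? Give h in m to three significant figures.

2.06 m

h − h₀ = (Q/C)^(1/b) = (27.4/10.4)^(1/2.05) = 1.604 m
h = 0.46 + 1.604 = 2.064 m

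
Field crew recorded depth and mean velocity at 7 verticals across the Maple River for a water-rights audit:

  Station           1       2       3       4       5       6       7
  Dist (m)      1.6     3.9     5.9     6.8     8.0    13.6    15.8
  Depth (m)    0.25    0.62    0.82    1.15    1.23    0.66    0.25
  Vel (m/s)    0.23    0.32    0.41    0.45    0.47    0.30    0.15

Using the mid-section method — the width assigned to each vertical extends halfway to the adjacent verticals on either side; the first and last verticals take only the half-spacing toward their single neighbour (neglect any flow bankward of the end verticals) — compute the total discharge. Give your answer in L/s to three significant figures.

w_1 = (3.9 − 1.6)/2 = 1.15 m; q_1 = 0.23 × 0.25 × 1.15 = 0.06613 m³/s
w_2 = (5.9 − 1.6)/2 = 2.15 m; q_2 = 0.32 × 0.62 × 2.15 = 0.4266 m³/s
w_3 = (6.8 − 3.9)/2 = 1.45 m; q_3 = 0.41 × 0.82 × 1.45 = 0.4875 m³/s
w_4 = (8.0 − 5.9)/2 = 1.05 m; q_4 = 0.45 × 1.15 × 1.05 = 0.5434 m³/s
w_5 = (13.6 − 6.8)/2 = 3.4 m; q_5 = 0.47 × 1.23 × 3.4 = 1.966 m³/s
w_6 = (15.8 − 8.0)/2 = 3.9 m; q_6 = 0.30 × 0.66 × 3.9 = 0.7722 m³/s
w_7 = (15.8 − 13.6)/2 = 1.1 m; q_7 = 0.15 × 0.25 × 1.1 = 0.04125 m³/s
Q = Σ qᵢ = 4.303 m³/s
= 4.303 × 1000 = 4303 L/s

4300 L/s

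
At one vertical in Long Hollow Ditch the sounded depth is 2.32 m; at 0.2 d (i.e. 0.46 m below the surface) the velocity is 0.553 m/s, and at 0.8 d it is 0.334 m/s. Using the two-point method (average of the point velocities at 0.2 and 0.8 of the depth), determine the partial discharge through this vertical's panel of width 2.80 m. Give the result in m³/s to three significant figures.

v̄ = (0.553 + 0.334) / 2 = 0.4435 m/s
q = v̄ × d × w = 0.4435 × 2.32 × 2.80 = 2.881 m³/s

2.88 m³/s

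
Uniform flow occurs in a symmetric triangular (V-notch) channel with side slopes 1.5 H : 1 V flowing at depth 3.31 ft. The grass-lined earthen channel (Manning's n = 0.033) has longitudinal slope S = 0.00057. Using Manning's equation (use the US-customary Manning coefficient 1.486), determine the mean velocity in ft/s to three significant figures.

A = z·y² = 1.5×3.31² = 16.43 ft²
P = 2y√(1+z²) = 2×3.31×√(1+1.5²) = 11.93 ft
R = A/P = 16.43/11.93 = 1.377 ft
Q = (1.486/n)·A·R^(2/3)·S^(1/2) = (1.486/0.033) × 16.43 × 1.377^(2/3) × 0.00057^(1/2) = 21.87 ft³/s
V = Q/A = 21.87/16.43 = 1.331 ft/s

1.33 ft/s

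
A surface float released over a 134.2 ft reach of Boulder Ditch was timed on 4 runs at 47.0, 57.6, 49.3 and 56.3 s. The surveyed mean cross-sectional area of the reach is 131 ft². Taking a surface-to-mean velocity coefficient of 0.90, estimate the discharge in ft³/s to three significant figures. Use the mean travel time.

t̄ = (47.0 + 57.6 + 49.3 + 56.3) / 4 = 52.55 s
v_surface = L / t̄ = 134.2 / 52.55 = 2.554 ft/s
v_mean = 0.90 × 2.554 = 2.298 ft/s
Q = A × v_mean = 131 × 2.298 = 301.1 ft³/s

301 ft³/s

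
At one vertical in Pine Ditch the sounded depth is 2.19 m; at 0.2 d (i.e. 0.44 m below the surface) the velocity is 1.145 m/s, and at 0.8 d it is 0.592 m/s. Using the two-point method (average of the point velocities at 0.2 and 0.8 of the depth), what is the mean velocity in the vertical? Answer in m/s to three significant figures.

0.869 m/s

v̄ = (1.145 + 0.592) / 2 = 0.8685 m/s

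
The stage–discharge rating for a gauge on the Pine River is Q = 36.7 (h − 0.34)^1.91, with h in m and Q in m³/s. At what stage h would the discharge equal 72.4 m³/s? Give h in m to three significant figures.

h − h₀ = (Q/C)^(1/b) = (72.4/36.7)^(1/1.91) = 1.427 m
h = 0.34 + 1.427 = 1.767 m

1.77 m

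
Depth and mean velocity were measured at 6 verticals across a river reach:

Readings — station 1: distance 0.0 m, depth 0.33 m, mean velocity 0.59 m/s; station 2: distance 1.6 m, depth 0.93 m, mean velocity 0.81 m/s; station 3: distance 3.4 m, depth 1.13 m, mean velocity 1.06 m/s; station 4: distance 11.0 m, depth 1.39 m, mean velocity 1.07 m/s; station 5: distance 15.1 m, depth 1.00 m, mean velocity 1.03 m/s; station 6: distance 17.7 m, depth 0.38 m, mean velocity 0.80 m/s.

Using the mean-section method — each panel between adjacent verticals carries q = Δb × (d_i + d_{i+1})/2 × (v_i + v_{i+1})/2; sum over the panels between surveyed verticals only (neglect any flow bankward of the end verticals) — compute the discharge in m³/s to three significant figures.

19.4 m³/s

Panel 1-2: Δb = 1.6 m, d̄ = (0.33+0.93)/2 = 0.63, v̄ = (0.59+0.81)/2 = 0.7 → q = 1.6×0.63×0.7 = 0.7056 m³/s
Panel 2-3: Δb = 1.8 m, d̄ = (0.93+1.13)/2 = 1.03, v̄ = (0.81+1.06)/2 = 0.935 → q = 1.8×1.03×0.935 = 1.733 m³/s
Panel 3-4: Δb = 7.6 m, d̄ = (1.13+1.39)/2 = 1.26, v̄ = (1.06+1.07)/2 = 1.065 → q = 7.6×1.26×1.065 = 10.20 m³/s
Panel 4-5: Δb = 4.1 m, d̄ = (1.39+1.00)/2 = 1.195, v̄ = (1.07+1.03)/2 = 1.05 → q = 4.1×1.195×1.05 = 5.144 m³/s
Panel 5-6: Δb = 2.6 m, d̄ = (1.00+0.38)/2 = 0.69, v̄ = (1.03+0.80)/2 = 0.915 → q = 2.6×0.69×0.915 = 1.642 m³/s
Q = Σ q = 19.42 m³/s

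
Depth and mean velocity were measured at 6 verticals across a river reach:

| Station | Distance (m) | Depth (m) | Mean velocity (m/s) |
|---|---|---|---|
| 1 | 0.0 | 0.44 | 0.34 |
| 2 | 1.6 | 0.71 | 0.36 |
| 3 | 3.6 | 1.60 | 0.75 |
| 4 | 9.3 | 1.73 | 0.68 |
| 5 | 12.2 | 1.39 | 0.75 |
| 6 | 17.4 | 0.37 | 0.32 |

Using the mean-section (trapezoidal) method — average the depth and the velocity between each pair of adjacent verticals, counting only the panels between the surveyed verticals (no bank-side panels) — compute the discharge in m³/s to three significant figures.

14.1 m³/s

Panel 1-2: Δb = 1.6 m, d̄ = (0.44+0.71)/2 = 0.575, v̄ = (0.34+0.36)/2 = 0.35 → q = 1.6×0.575×0.35 = 0.3220 m³/s
Panel 2-3: Δb = 2 m, d̄ = (0.71+1.60)/2 = 1.155, v̄ = (0.36+0.75)/2 = 0.555 → q = 2×1.155×0.555 = 1.282 m³/s
Panel 3-4: Δb = 5.7 m, d̄ = (1.60+1.73)/2 = 1.665, v̄ = (0.75+0.68)/2 = 0.715 → q = 5.7×1.665×0.715 = 6.786 m³/s
Panel 4-5: Δb = 2.9 m, d̄ = (1.73+1.39)/2 = 1.56, v̄ = (0.68+0.75)/2 = 0.715 → q = 2.9×1.56×0.715 = 3.235 m³/s
Panel 5-6: Δb = 5.2 m, d̄ = (1.39+0.37)/2 = 0.88, v̄ = (0.75+0.32)/2 = 0.535 → q = 5.2×0.88×0.535 = 2.448 m³/s
Q = Σ q = 14.07 m³/s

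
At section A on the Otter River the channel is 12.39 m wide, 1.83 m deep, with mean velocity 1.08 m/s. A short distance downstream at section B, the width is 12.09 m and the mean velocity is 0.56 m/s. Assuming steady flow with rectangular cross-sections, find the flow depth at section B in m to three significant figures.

3.62 m

Q = A₁V₁ = (12.39×1.83) × 1.08 = 24.49 m³/s
d₂ = Q/(b₂ V₂) = 24.49/(12.09×0.56) = 3.617 m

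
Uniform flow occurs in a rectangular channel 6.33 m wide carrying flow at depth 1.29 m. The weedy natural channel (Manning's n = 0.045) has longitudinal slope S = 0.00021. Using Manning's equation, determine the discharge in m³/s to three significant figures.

2.48 m³/s

A = b·y = 6.33 × 1.29 = 8.166 m²
P = b + 2y = 6.33 + 2×1.29 = 8.910 m
R = A/P = 8.166/8.910 = 0.9165 m
Q = (1/n)·A·R^(2/3)·S^(1/2) = (1/0.045) × 8.166 × 0.9165^(2/3) × 0.00021^(1/2) = 2.481 m³/s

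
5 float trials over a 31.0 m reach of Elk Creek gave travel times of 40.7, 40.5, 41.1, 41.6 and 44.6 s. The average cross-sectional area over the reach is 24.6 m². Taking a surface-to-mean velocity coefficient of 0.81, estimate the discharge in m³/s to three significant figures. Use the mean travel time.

t̄ = (40.7 + 40.5 + 41.1 + 41.6 + 44.6) / 5 = 41.7 s
v_surface = L / t̄ = 31.0 / 41.7 = 0.7434 m/s
v_mean = 0.81 × 0.7434 = 0.6022 m/s
Q = A × v_mean = 24.6 × 0.6022 = 14.81 m³/s

14.8 m³/s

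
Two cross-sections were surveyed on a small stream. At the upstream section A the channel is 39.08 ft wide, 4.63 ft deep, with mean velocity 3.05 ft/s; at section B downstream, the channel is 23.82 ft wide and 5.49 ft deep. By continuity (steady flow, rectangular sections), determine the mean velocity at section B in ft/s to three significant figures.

4.22 ft/s

Q = A₁V₁ = (39.08×4.63) × 3.05 = 551.9 ft³/s
A₂ = 23.82 × 5.49 = 130.8 ft²
V₂ = Q/A₂ = 551.9/130.8 = 4.220 ft/s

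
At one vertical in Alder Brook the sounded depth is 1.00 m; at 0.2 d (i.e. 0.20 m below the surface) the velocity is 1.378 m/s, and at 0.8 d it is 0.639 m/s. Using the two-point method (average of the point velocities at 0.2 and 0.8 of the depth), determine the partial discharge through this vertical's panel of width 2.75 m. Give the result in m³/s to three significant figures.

2.77 m³/s

v̄ = (1.378 + 0.639) / 2 = 1.009 m/s
q = v̄ × d × w = 1.009 × 1.00 × 2.75 = 2.773 m³/s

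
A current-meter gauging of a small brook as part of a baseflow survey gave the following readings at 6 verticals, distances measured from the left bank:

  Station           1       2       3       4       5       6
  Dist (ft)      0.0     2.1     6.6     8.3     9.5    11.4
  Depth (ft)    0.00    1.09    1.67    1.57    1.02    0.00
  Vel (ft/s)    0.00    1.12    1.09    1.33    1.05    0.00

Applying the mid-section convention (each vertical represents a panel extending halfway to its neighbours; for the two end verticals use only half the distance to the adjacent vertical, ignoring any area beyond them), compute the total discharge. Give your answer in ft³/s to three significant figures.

w_2 = (6.6 − 0.0)/2 = 3.3 ft; q_2 = 1.12 × 1.09 × 3.3 = 4.029 ft³/s
w_3 = (8.3 − 2.1)/2 = 3.1 ft; q_3 = 1.09 × 1.67 × 3.1 = 5.643 ft³/s
w_4 = (9.5 − 6.6)/2 = 1.45 ft; q_4 = 1.33 × 1.57 × 1.45 = 3.028 ft³/s
w_5 = (11.4 − 8.3)/2 = 1.55 ft; q_5 = 1.05 × 1.02 × 1.55 = 1.660 ft³/s
Stations 1, 6 contribute zero (depth or velocity is 0).
Q = Σ qᵢ = 14.36 ft³/s

14.4 ft³/s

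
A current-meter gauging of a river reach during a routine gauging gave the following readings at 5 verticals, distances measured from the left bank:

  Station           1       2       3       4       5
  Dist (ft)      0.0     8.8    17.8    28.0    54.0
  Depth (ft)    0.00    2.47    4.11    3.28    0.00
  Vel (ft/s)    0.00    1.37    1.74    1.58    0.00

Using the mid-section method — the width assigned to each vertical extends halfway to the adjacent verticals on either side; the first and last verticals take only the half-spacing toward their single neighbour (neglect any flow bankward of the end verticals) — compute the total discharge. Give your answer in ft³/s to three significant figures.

193 ft³/s

w_2 = (17.8 − 0.0)/2 = 8.9 ft; q_2 = 1.37 × 2.47 × 8.9 = 30.12 ft³/s
w_3 = (28.0 − 8.8)/2 = 9.6 ft; q_3 = 1.74 × 4.11 × 9.6 = 68.65 ft³/s
w_4 = (54.0 − 17.8)/2 = 18.1 ft; q_4 = 1.58 × 3.28 × 18.1 = 93.80 ft³/s
Stations 1, 5 contribute zero (depth or velocity is 0).
Q = Σ qᵢ = 192.6 ft³/s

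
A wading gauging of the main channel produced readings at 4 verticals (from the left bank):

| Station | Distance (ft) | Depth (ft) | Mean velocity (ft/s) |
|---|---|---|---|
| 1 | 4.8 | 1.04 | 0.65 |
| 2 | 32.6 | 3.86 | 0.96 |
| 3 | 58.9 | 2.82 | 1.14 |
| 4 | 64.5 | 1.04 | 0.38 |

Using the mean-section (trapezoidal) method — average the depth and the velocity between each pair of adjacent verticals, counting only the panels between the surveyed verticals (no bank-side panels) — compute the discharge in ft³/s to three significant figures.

Panel 1-2: Δb = 27.8 ft, d̄ = (1.04+3.86)/2 = 2.45, v̄ = (0.65+0.96)/2 = 0.805 → q = 27.8×2.45×0.805 = 54.83 ft³/s
Panel 2-3: Δb = 26.3 ft, d̄ = (3.86+2.82)/2 = 3.34, v̄ = (0.96+1.14)/2 = 1.05 → q = 26.3×3.34×1.05 = 92.23 ft³/s
Panel 3-4: Δb = 5.6 ft, d̄ = (2.82+1.04)/2 = 1.93, v̄ = (1.14+0.38)/2 = 0.76 → q = 5.6×1.93×0.76 = 8.214 ft³/s
Q = Σ q = 155.3 ft³/s

155 ft³/s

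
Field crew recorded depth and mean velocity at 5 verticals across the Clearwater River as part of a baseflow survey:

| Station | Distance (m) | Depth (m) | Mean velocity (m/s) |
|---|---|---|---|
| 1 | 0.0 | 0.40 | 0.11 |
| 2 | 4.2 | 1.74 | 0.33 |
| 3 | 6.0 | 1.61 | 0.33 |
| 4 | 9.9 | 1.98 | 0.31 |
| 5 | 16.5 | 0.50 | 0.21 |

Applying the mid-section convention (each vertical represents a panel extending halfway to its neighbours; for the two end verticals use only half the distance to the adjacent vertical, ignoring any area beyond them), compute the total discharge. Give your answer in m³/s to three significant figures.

w_1 = (4.2 − 0.0)/2 = 2.1 m; q_1 = 0.11 × 0.40 × 2.1 = 0.09240 m³/s
w_2 = (6.0 − 0.0)/2 = 3 m; q_2 = 0.33 × 1.74 × 3 = 1.723 m³/s
w_3 = (9.9 − 4.2)/2 = 2.85 m; q_3 = 0.33 × 1.61 × 2.85 = 1.514 m³/s
w_4 = (16.5 − 6.0)/2 = 5.25 m; q_4 = 0.31 × 1.98 × 5.25 = 3.222 m³/s
w_5 = (16.5 − 9.9)/2 = 3.3 m; q_5 = 0.21 × 0.50 × 3.3 = 0.3465 m³/s
Q = Σ qᵢ = 6.898 m³/s

6.90 m³/s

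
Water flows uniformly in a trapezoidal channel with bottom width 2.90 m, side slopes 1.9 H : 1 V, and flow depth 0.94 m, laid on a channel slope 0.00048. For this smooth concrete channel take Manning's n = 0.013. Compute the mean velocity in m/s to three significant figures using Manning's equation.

A = (b + z·y)·y = (2.90 + 1.9×0.94)×0.94 = 4.405 m²
P = b + 2y√(1+z²) = 2.90 + 2×0.94×√(1+1.9²) = 6.937 m
R = A/P = 4.405/6.937 = 0.6350 m
Q = (1/n)·A·R^(2/3)·S^(1/2) = (1/0.013) × 4.405 × 0.6350^(2/3) × 0.00048^(1/2) = 5.484 m³/s
V = Q/A = 5.484/4.405 = 1.245 m/s

1.25 m/s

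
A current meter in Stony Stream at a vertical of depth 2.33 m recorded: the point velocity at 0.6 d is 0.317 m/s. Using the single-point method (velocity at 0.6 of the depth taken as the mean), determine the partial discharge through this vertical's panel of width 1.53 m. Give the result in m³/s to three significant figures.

v̄ = v₀.₆ = 0.317 m/s
q = v̄ × d × w = 0.3170 × 2.33 × 1.53 = 1.130 m³/s

1.13 m³/s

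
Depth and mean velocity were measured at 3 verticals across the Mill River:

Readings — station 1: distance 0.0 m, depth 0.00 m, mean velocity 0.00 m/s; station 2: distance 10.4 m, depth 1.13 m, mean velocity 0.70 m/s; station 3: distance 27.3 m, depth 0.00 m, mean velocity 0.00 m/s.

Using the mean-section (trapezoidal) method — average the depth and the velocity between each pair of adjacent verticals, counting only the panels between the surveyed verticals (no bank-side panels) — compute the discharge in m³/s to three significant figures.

Panel 1-2: Δb = 10.4 m, d̄ = (0.00+1.13)/2 = 0.565, v̄ = (0.00+0.70)/2 = 0.35 → q = 10.4×0.565×0.35 = 2.057 m³/s
Panel 2-3: Δb = 16.9 m, d̄ = (1.13+0.00)/2 = 0.565, v̄ = (0.70+0.00)/2 = 0.35 → q = 16.9×0.565×0.35 = 3.342 m³/s
Q = Σ q = 5.399 m³/s

5.40 m³/s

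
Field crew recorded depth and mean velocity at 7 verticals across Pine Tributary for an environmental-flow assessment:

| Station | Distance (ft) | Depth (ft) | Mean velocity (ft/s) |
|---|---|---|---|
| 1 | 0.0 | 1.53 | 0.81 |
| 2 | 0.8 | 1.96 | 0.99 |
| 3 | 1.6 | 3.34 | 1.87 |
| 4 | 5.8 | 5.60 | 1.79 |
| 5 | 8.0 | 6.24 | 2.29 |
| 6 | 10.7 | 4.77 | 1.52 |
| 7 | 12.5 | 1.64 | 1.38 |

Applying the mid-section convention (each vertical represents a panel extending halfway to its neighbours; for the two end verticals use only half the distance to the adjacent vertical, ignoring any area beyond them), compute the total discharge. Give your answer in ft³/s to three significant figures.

103 ft³/s

w_1 = (0.8 − 0.0)/2 = 0.4 ft; q_1 = 0.81 × 1.53 × 0.4 = 0.4957 ft³/s
w_2 = (1.6 − 0.0)/2 = 0.8 ft; q_2 = 0.99 × 1.96 × 0.8 = 1.552 ft³/s
w_3 = (5.8 − 0.8)/2 = 2.5 ft; q_3 = 1.87 × 3.34 × 2.5 = 15.61 ft³/s
w_4 = (8.0 − 1.6)/2 = 3.2 ft; q_4 = 1.79 × 5.60 × 3.2 = 32.08 ft³/s
w_5 = (10.7 − 5.8)/2 = 2.45 ft; q_5 = 2.29 × 6.24 × 2.45 = 35.01 ft³/s
w_6 = (12.5 − 8.0)/2 = 2.25 ft; q_6 = 1.52 × 4.77 × 2.25 = 16.31 ft³/s
w_7 = (12.5 − 10.7)/2 = 0.9 ft; q_7 = 1.38 × 1.64 × 0.9 = 2.037 ft³/s
Q = Σ qᵢ = 103.1 ft³/s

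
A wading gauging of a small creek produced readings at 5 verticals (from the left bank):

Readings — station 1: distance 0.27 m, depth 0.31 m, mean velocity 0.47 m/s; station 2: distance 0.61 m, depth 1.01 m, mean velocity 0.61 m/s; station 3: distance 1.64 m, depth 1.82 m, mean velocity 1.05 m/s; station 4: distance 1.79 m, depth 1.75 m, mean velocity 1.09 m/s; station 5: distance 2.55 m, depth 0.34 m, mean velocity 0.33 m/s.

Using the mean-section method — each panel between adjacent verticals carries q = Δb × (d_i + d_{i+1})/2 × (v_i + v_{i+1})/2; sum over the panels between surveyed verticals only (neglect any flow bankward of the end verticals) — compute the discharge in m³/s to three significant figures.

Panel 1-2: Δb = 0.34 m, d̄ = (0.31+1.01)/2 = 0.66, v̄ = (0.47+0.61)/2 = 0.54 → q = 0.34×0.66×0.54 = 0.1212 m³/s
Panel 2-3: Δb = 1.03 m, d̄ = (1.01+1.82)/2 = 1.415, v̄ = (0.61+1.05)/2 = 0.83 → q = 1.03×1.415×0.83 = 1.210 m³/s
Panel 3-4: Δb = 0.15 m, d̄ = (1.82+1.75)/2 = 1.785, v̄ = (1.05+1.09)/2 = 1.07 → q = 0.15×1.785×1.07 = 0.2865 m³/s
Panel 4-5: Δb = 0.76 m, d̄ = (1.75+0.34)/2 = 1.045, v̄ = (1.09+0.33)/2 = 0.71 → q = 0.76×1.045×0.71 = 0.5639 m³/s
Q = Σ q = 2.181 m³/s

2.18 m³/s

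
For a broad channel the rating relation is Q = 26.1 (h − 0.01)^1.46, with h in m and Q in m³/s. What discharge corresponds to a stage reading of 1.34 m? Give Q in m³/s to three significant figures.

39.6 m³/s

Q = 26.1 × (1.34 − 0.01)^1.46 = 26.1 × 1.33^1.46 = 39.58 m³/s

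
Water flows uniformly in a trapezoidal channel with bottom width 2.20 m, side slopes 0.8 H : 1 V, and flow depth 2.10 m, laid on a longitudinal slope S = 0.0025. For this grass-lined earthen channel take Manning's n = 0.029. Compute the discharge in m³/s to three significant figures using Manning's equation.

A = (b + z·y)·y = (2.20 + 0.8×2.10)×2.10 = 8.148 m²
P = b + 2y√(1+z²) = 2.20 + 2×2.10×√(1+0.8²) = 7.579 m
R = A/P = 8.148/7.579 = 1.075 m
Q = (1/n)·A·R^(2/3)·S^(1/2) = (1/0.029) × 8.148 × 1.075^(2/3) × 0.0025^(1/2) = 14.74 m³/s

14.7 m³/s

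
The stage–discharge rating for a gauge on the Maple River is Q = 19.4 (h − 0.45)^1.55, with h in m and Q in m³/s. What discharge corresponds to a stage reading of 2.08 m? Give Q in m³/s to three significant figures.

Q = 19.4 × (2.08 − 0.45)^1.55 = 19.4 × 1.63^1.55 = 41.37 m³/s

41.4 m³/s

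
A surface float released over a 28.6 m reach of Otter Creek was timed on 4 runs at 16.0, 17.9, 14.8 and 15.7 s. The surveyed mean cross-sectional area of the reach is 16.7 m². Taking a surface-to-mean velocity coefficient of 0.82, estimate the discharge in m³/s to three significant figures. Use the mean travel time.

24.3 m³/s

t̄ = (16.0 + 17.9 + 14.8 + 15.7) / 4 = 16.1 s
v_surface = L / t̄ = 28.6 / 16.1 = 1.776 m/s
v_mean = 0.82 × 1.776 = 1.457 m/s
Q = A × v_mean = 16.7 × 1.457 = 24.33 m³/s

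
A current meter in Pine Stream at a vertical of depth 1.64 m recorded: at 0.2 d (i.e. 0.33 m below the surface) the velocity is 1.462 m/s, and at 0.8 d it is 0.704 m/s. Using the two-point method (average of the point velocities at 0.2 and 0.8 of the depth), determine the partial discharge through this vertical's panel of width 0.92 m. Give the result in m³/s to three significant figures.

1.63 m³/s

v̄ = (1.462 + 0.704) / 2 = 1.083 m/s
q = v̄ × d × w = 1.083 × 1.64 × 0.92 = 1.634 m³/s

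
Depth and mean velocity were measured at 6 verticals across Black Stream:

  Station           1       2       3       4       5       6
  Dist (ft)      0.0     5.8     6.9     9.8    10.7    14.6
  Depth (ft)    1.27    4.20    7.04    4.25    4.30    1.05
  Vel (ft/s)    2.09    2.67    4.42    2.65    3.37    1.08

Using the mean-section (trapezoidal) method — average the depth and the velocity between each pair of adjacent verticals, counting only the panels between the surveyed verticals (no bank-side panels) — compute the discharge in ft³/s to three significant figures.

Panel 1-2: Δb = 5.8 ft, d̄ = (1.27+4.20)/2 = 2.735, v̄ = (2.09+2.67)/2 = 2.38 → q = 5.8×2.735×2.38 = 37.75 ft³/s
Panel 2-3: Δb = 1.1 ft, d̄ = (4.20+7.04)/2 = 5.62, v̄ = (2.67+4.42)/2 = 3.545 → q = 1.1×5.62×3.545 = 21.92 ft³/s
Panel 3-4: Δb = 2.9 ft, d̄ = (7.04+4.25)/2 = 5.645, v̄ = (4.42+2.65)/2 = 3.535 → q = 2.9×5.645×3.535 = 57.87 ft³/s
Panel 4-5: Δb = 0.9 ft, d̄ = (4.25+4.30)/2 = 4.275, v̄ = (2.65+3.37)/2 = 3.01 → q = 0.9×4.275×3.01 = 11.58 ft³/s
Panel 5-6: Δb = 3.9 ft, d̄ = (4.30+1.05)/2 = 2.675, v̄ = (3.37+1.08)/2 = 2.225 → q = 3.9×2.675×2.225 = 23.21 ft³/s
Q = Σ q = 152.3 ft³/s

152 ft³/s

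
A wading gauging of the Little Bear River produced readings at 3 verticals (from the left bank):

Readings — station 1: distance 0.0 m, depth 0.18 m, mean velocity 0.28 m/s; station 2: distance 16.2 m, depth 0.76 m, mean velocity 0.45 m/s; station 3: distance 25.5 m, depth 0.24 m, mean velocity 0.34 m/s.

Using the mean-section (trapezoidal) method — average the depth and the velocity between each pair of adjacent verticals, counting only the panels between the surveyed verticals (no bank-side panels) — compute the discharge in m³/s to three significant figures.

4.62 m³/s

Panel 1-2: Δb = 16.2 m, d̄ = (0.18+0.76)/2 = 0.47, v̄ = (0.28+0.45)/2 = 0.365 → q = 16.2×0.47×0.365 = 2.779 m³/s
Panel 2-3: Δb = 9.3 m, d̄ = (0.76+0.24)/2 = 0.5, v̄ = (0.45+0.34)/2 = 0.395 → q = 9.3×0.5×0.395 = 1.837 m³/s
Q = Σ q = 4.616 m³/s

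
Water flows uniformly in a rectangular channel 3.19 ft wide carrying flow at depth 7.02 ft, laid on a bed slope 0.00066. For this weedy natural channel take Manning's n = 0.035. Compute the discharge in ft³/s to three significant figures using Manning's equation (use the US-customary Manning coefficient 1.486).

A = b·y = 3.19 × 7.02 = 22.39 ft²
P = b + 2y = 3.19 + 2×7.02 = 17.23 ft
R = A/P = 22.39/17.23 = 1.300 ft
Q = (1.486/n)·A·R^(2/3)·S^(1/2) = (1.486/0.035) × 22.39 × 1.300^(2/3) × 0.00066^(1/2) = 29.09 ft³/s

29.1 ft³/s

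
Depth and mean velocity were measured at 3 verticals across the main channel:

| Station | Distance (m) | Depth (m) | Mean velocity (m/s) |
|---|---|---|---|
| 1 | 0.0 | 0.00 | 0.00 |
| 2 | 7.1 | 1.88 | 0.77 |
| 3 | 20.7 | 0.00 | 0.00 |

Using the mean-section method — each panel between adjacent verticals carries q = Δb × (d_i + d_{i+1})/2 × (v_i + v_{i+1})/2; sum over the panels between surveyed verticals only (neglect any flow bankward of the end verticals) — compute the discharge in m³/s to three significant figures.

7.49 m³/s

Panel 1-2: Δb = 7.1 m, d̄ = (0.00+1.88)/2 = 0.94, v̄ = (0.00+0.77)/2 = 0.385 → q = 7.1×0.94×0.385 = 2.569 m³/s
Panel 2-3: Δb = 13.6 m, d̄ = (1.88+0.00)/2 = 0.94, v̄ = (0.77+0.00)/2 = 0.385 → q = 13.6×0.94×0.385 = 4.922 m³/s
Q = Σ q = 7.491 m³/s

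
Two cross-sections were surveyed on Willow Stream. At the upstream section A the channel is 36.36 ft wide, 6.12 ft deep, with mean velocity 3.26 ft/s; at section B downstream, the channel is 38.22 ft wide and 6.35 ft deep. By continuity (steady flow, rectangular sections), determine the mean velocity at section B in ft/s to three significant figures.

Q = A₁V₁ = (36.36×6.12) × 3.26 = 725.4 ft³/s
A₂ = 38.22 × 6.35 = 242.7 ft²
V₂ = Q/A₂ = 725.4/242.7 = 2.989 ft/s

2.99 ft/s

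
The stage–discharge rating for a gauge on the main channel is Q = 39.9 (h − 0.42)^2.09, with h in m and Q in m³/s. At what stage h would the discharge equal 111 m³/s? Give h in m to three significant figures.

2.05 m

h − h₀ = (Q/C)^(1/b) = (111/39.9)^(1/2.09) = 1.632 m
h = 0.42 + 1.632 = 2.052 m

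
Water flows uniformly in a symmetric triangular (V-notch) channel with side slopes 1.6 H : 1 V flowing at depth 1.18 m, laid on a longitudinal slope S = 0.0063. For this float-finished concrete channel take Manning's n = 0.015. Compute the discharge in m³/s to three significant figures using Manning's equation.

7.43 m³/s

A = z·y² = 1.6×1.18² = 2.228 m²
P = 2y√(1+z²) = 2×1.18×√(1+1.6²) = 4.453 m
R = A/P = 2.228/4.453 = 0.5003 m
Q = (1/n)·A·R^(2/3)·S^(1/2) = (1/0.015) × 2.228 × 0.5003^(2/3) × 0.0063^(1/2) = 7.430 m³/s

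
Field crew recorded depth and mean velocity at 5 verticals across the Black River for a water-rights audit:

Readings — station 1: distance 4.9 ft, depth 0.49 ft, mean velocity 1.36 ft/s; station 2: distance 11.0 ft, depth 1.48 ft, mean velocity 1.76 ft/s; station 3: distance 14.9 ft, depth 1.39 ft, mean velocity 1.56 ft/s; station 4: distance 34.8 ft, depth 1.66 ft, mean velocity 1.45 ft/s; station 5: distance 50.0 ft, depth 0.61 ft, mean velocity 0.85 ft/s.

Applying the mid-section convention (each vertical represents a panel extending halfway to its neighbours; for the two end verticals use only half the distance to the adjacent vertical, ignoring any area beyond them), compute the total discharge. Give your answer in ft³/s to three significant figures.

w_1 = (11.0 − 4.9)/2 = 3.05 ft; q_1 = 1.36 × 0.49 × 3.05 = 2.033 ft³/s
w_2 = (14.9 − 4.9)/2 = 5 ft; q_2 = 1.76 × 1.48 × 5 = 13.02 ft³/s
w_3 = (34.8 − 11.0)/2 = 11.9 ft; q_3 = 1.56 × 1.39 × 11.9 = 25.80 ft³/s
w_4 = (50.0 − 14.9)/2 = 17.55 ft; q_4 = 1.45 × 1.66 × 17.55 = 42.24 ft³/s
w_5 = (50.0 − 34.8)/2 = 7.6 ft; q_5 = 0.85 × 0.61 × 7.6 = 3.941 ft³/s
Q = Σ qᵢ = 87.04 ft³/s

87.0 ft³/s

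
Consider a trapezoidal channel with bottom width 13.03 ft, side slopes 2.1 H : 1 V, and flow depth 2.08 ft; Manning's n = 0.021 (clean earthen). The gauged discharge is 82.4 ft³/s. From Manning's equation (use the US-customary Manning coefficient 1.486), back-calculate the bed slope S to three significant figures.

A = (b + z·y)·y = (13.03 + 2.1×2.08)×2.08 = 36.19 ft²
P = b + 2y√(1+z²) = 13.03 + 2×2.08×√(1+2.1²) = 22.71 ft
R = A/P = 36.19/22.71 = 1.594 ft
S = (Q·n / (1.486·A·R^(2/3)))² = (82.4×0.021 / (1.486×36.19×1.364))² = 0.0005562

0.000556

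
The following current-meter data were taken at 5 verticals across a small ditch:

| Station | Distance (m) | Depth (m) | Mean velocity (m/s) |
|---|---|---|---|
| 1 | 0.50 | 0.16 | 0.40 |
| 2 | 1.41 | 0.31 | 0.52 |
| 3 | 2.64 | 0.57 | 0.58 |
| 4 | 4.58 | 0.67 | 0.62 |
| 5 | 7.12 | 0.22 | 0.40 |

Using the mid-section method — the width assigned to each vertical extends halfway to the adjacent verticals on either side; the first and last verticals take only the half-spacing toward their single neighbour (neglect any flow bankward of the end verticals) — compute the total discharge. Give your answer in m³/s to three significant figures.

w_1 = (1.41 − 0.50)/2 = 0.455 m; q_1 = 0.40 × 0.16 × 0.455 = 0.02912 m³/s
w_2 = (2.64 − 0.50)/2 = 1.07 m; q_2 = 0.52 × 0.31 × 1.07 = 0.1725 m³/s
w_3 = (4.58 − 1.41)/2 = 1.585 m; q_3 = 0.58 × 0.57 × 1.585 = 0.5240 m³/s
w_4 = (7.12 − 2.64)/2 = 2.24 m; q_4 = 0.62 × 0.67 × 2.24 = 0.9305 m³/s
w_5 = (7.12 − 4.58)/2 = 1.27 m; q_5 = 0.40 × 0.22 × 1.27 = 0.1118 m³/s
Q = Σ qᵢ = 1.768 m³/s

1.77 m³/s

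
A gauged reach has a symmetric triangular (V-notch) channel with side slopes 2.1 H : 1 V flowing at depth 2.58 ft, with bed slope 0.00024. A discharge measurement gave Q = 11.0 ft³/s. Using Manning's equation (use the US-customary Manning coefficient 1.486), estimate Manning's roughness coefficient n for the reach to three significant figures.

0.0324

A = z·y² = 2.1×2.58² = 13.98 ft²
P = 2y√(1+z²) = 2×2.58×√(1+2.1²) = 12.00 ft
R = A/P = 13.98/12.00 = 1.165 ft
n = (1.486/Q)·A·R^(2/3)·S^(1/2) = (1.486/11.0) × 13.98 × 1.107 × 0.01549 = 0.03238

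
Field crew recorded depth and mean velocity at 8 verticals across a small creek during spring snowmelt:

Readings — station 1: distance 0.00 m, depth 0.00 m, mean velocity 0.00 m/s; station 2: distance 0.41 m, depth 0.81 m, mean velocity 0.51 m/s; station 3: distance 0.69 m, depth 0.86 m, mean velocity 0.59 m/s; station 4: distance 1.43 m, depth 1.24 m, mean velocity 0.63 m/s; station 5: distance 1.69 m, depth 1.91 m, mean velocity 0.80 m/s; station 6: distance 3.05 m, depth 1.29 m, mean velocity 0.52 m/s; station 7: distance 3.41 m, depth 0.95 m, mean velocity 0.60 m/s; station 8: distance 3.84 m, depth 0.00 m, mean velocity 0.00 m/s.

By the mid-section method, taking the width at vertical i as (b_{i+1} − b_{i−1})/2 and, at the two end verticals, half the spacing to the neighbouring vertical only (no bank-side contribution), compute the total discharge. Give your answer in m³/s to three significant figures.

2.83 m³/s

w_2 = (0.69 − 0.00)/2 = 0.345 m; q_2 = 0.51 × 0.81 × 0.345 = 0.1425 m³/s
w_3 = (1.43 − 0.41)/2 = 0.51 m; q_3 = 0.59 × 0.86 × 0.51 = 0.2588 m³/s
w_4 = (1.69 − 0.69)/2 = 0.5 m; q_4 = 0.63 × 1.24 × 0.5 = 0.3906 m³/s
w_5 = (3.05 − 1.43)/2 = 0.81 m; q_5 = 0.80 × 1.91 × 0.81 = 1.238 m³/s
w_6 = (3.41 − 1.69)/2 = 0.86 m; q_6 = 0.52 × 1.29 × 0.86 = 0.5769 m³/s
w_7 = (3.84 − 3.05)/2 = 0.395 m; q_7 = 0.60 × 0.95 × 0.395 = 0.2252 m³/s
Stations 1, 8 contribute zero (depth or velocity is 0).
Q = Σ qᵢ = 2.832 m³/s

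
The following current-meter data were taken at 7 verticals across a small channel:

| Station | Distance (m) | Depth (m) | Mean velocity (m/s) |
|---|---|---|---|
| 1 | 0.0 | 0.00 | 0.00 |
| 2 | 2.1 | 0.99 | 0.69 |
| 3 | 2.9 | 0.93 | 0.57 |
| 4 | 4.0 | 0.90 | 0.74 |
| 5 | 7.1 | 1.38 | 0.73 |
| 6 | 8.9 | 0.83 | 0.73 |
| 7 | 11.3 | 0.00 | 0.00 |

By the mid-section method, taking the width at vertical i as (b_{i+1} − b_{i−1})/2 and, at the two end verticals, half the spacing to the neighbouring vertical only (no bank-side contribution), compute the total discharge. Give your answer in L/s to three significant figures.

6630 L/s

w_2 = (2.9 − 0.0)/2 = 1.45 m; q_2 = 0.69 × 0.99 × 1.45 = 0.9905 m³/s
w_3 = (4.0 − 2.1)/2 = 0.95 m; q_3 = 0.57 × 0.93 × 0.95 = 0.5036 m³/s
w_4 = (7.1 − 2.9)/2 = 2.1 m; q_4 = 0.74 × 0.90 × 2.1 = 1.399 m³/s
w_5 = (8.9 − 4.0)/2 = 2.45 m; q_5 = 0.73 × 1.38 × 2.45 = 2.468 m³/s
w_6 = (11.3 − 7.1)/2 = 2.1 m; q_6 = 0.73 × 0.83 × 2.1 = 1.272 m³/s
Stations 1, 7 contribute zero (depth or velocity is 0).
Q = Σ qᵢ = 6.633 m³/s
= 6.633 × 1000 = 6633 L/s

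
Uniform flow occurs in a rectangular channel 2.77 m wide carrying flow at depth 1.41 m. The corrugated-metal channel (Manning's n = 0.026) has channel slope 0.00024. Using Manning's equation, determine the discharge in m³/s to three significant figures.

A = b·y = 2.77 × 1.41 = 3.906 m²
P = b + 2y = 2.77 + 2×1.41 = 5.590 m
R = A/P = 3.906/5.590 = 0.6987 m
Q = (1/n)·A·R^(2/3)·S^(1/2) = (1/0.026) × 3.906 × 0.6987^(2/3) × 0.00024^(1/2) = 1.832 m³/s

1.83 m³/s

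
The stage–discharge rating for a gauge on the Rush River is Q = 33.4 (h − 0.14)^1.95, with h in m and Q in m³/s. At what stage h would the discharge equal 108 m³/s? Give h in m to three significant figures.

1.97 m

h − h₀ = (Q/C)^(1/b) = (108/33.4)^(1/1.95) = 1.825 m
h = 0.14 + 1.825 = 1.965 m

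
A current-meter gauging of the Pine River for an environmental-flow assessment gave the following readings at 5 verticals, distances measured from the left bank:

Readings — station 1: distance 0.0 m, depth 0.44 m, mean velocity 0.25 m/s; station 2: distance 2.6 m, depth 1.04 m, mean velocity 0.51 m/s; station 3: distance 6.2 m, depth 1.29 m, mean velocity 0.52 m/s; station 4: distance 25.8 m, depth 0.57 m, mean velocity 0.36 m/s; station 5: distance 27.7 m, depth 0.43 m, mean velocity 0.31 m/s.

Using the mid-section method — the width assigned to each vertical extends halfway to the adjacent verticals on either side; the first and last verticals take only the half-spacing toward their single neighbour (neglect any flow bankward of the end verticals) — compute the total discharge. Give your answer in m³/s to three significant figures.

11.9 m³/s

w_1 = (2.6 − 0.0)/2 = 1.3 m; q_1 = 0.25 × 0.44 × 1.3 = 0.1430 m³/s
w_2 = (6.2 − 0.0)/2 = 3.1 m; q_2 = 0.51 × 1.04 × 3.1 = 1.644 m³/s
w_3 = (25.8 − 2.6)/2 = 11.6 m; q_3 = 0.52 × 1.29 × 11.6 = 7.781 m³/s
w_4 = (27.7 − 6.2)/2 = 10.75 m; q_4 = 0.36 × 0.57 × 10.75 = 2.206 m³/s
w_5 = (27.7 − 25.8)/2 = 0.95 m; q_5 = 0.31 × 0.43 × 0.95 = 0.1266 m³/s
Q = Σ qᵢ = 11.90 m³/s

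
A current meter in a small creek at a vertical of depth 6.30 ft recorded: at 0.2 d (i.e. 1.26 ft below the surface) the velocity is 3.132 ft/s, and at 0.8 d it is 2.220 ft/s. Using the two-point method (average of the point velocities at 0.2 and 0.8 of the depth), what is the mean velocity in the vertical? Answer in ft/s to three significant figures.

2.68 ft/s

v̄ = (3.132 + 2.220) / 2 = 2.676 ft/s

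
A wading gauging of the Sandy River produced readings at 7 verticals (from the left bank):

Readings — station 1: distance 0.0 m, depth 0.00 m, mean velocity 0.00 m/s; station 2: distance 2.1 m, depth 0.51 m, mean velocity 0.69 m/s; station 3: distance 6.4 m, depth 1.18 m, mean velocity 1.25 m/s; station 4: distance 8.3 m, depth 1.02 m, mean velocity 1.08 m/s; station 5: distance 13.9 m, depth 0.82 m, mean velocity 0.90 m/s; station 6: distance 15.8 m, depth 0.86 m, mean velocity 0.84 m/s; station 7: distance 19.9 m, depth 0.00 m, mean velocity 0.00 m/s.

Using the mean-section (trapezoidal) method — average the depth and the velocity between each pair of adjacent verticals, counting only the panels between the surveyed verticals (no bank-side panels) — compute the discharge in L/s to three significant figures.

Panel 1-2: Δb = 2.1 m, d̄ = (0.00+0.51)/2 = 0.255, v̄ = (0.00+0.69)/2 = 0.345 → q = 2.1×0.255×0.345 = 0.1847 m³/s
Panel 2-3: Δb = 4.3 m, d̄ = (0.51+1.18)/2 = 0.845, v̄ = (0.69+1.25)/2 = 0.97 → q = 4.3×0.845×0.97 = 3.524 m³/s
Panel 3-4: Δb = 1.9 m, d̄ = (1.18+1.02)/2 = 1.1, v̄ = (1.25+1.08)/2 = 1.165 → q = 1.9×1.1×1.165 = 2.435 m³/s
Panel 4-5: Δb = 5.6 m, d̄ = (1.02+0.82)/2 = 0.92, v̄ = (1.08+0.90)/2 = 0.99 → q = 5.6×0.92×0.99 = 5.100 m³/s
Panel 5-6: Δb = 1.9 m, d̄ = (0.82+0.86)/2 = 0.84, v̄ = (0.90+0.84)/2 = 0.87 → q = 1.9×0.84×0.87 = 1.389 m³/s
Panel 6-7: Δb = 4.1 m, d̄ = (0.86+0.00)/2 = 0.43, v̄ = (0.84+0.00)/2 = 0.42 → q = 4.1×0.43×0.42 = 0.7405 m³/s
Q = Σ q = 13.37 m³/s
= 13.37 × 1000 = 13370 L/s

13400 L/s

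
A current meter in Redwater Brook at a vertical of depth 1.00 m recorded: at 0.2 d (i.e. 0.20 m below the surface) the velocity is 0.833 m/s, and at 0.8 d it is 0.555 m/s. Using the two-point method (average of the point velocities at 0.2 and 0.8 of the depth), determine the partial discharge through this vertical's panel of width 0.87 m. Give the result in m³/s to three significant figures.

v̄ = (0.833 + 0.555) / 2 = 0.6940 m/s
q = v̄ × d × w = 0.6940 × 1.00 × 0.87 = 0.6038 m³/s

0.604 m³/s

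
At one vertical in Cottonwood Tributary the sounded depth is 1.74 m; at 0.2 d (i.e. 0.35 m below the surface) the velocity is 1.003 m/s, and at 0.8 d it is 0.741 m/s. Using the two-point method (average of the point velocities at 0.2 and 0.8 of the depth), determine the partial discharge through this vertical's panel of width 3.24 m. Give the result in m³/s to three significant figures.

4.92 m³/s

v̄ = (1.003 + 0.741) / 2 = 0.8720 m/s
q = v̄ × d × w = 0.8720 × 1.74 × 3.24 = 4.916 m³/s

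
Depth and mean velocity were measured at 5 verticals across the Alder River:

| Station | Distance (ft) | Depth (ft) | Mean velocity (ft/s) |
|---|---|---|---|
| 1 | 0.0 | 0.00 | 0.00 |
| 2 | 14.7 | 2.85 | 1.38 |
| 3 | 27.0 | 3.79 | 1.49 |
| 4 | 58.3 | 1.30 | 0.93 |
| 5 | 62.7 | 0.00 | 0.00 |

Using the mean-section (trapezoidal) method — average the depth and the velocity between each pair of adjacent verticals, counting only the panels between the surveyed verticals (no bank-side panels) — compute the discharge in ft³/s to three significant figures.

Panel 1-2: Δb = 14.7 ft, d̄ = (0.00+2.85)/2 = 1.425, v̄ = (0.00+1.38)/2 = 0.69 → q = 14.7×1.425×0.69 = 14.45 ft³/s
Panel 2-3: Δb = 12.3 ft, d̄ = (2.85+3.79)/2 = 3.32, v̄ = (1.38+1.49)/2 = 1.435 → q = 12.3×3.32×1.435 = 58.60 ft³/s
Panel 3-4: Δb = 31.3 ft, d̄ = (3.79+1.30)/2 = 2.545, v̄ = (1.49+0.93)/2 = 1.21 → q = 31.3×2.545×1.21 = 96.39 ft³/s
Panel 4-5: Δb = 4.4 ft, d̄ = (1.30+0.00)/2 = 0.65, v̄ = (0.93+0.00)/2 = 0.465 → q = 4.4×0.65×0.465 = 1.330 ft³/s
Q = Σ q = 170.8 ft³/s

171 ft³/s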